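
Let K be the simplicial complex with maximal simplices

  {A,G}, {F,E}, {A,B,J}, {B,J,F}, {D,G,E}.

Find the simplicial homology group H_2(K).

H_2 ≅ 0.

Fix the vertex order A < B < D < E < F < G < J and write every simplex with vertices in increasing order. Then dim K = 2 and the simplices of K are:

  0-simplices (7): A, B, D, E, F, G, J
  1-simplices (10): AB, AG, AJ, BF, BJ, DE, DG, EF, EG, FJ
  2-simplices (3): ABJ, BFJ, DEG

so the chain groups are C_0 ≅ Z^7, C_1 ≅ Z^10, C_2 ≅ Z^3.

Boundary ∂_1: C_1 → C_0 maps an edge to its endpoints' difference, ∂[p,q] = q − p. For instance
  ∂DE = E − D.
As a 7×10 matrix over Z this has rank 6, with invariant factors (1,1,1,1,1,1).

∂_2: C_2 → C_1 maps a triangle to the signed sum of its edges. For instance
  ∂DEG = EG − DG + DE,
  ∂ABJ = BJ − AJ + AB.
The 10×3 boundary matrix has rank 3 and Smith normal form diag(1,1,1).

Now H_k = ker ∂_k / im ∂_{k+1}, so:

  H_2: rank ker ∂_2 − rank ∂_3 = (3 − 3) − 0 = 0, and there is no ∂_3, so H_2 ≅ 0.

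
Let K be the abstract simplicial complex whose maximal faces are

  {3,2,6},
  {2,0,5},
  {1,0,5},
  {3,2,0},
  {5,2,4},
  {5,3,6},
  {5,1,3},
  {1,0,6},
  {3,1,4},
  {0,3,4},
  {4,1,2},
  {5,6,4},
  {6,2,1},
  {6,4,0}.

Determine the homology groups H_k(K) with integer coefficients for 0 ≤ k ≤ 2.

We work with the vertex ordering 0 < 1 < 2 < 3 < 4 < 5 < 6. The simplices of K, each written with vertices in increasing order, are:

  0-simplices (7): [0], [1], [2], [3], [4], [5], [6]
  1-simplices (21): [0,1], [0,2], [0,3], [0,4], [0,5], [0,6], [1,2], [1,3], [1,4], [1,5], [1,6], [2,3], [2,4], [2,5], [2,6], [3,4], [3,5], [3,6], [4,5], [4,6], [5,6]
  2-simplices (14): [0,1,5], [0,1,6], [0,2,3], [0,2,5], [0,3,4], [0,4,6], [1,2,4], [1,2,6], [1,3,4], [1,3,5], [2,3,6], [2,4,5], [3,5,6], [4,5,6]

so the chain groups are C_0 ≅ Z^7, C_1 ≅ Z^21, C_2 ≅ Z^14.

The boundary map ∂_1: C_1 → C_0 sends each edge [p,q] (with p < q) to q − p. For instance
  ∂[2,4] = [4] − [2].
The 7×21 boundary matrix has rank 6 and Smith normal form diag(1,1,1,1,1,1).

Boundary ∂_2: C_2 → C_1 sends each 2-simplex [p,q,r] to [q,r] − [p,r] + [p,q]. For instance
  ∂[0,1,6] = [1,6] − [0,6] + [0,1],
  ∂[0,3,4] = [3,4] − [0,4] + [0,3].
The 21×14 boundary matrix has rank 13 and Smith normal form diag(1,1,1,1,1,1,1,1,1,1,1,1,1).

Reading off H_k = ker ∂_k / im ∂_{k+1}:

  H_0: rank C_0 − rank ∂_1 = 7 − 6 = 1, and the invariant factors of ∂_1 are all 1, so H_0 ≅ Z.
  H_1: rank ker ∂_1 − rank ∂_2 = (21 − 6) − 13 = 2, and the invariant factors of ∂_2 are all 1, so H_1 ≅ Z^2.
  H_2: rank ker ∂_2 − rank ∂_3 = (14 − 13) − 0 = 1, and there is no ∂_3, so H_2 ≅ Z.

H_0 ≅ Z,  H_1 ≅ Z^2,  H_2 ≅ Z.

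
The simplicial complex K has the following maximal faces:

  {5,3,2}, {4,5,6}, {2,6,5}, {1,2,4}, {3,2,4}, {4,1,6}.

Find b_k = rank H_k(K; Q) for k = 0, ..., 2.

We work with the vertex ordering 1 < 2 < 3 < 4 < 5 < 6. The simplices of K, each written with vertices in increasing order, are:

  0-simplices (6): [1], [2], [3], [4], [5], [6]
  1-simplices (12): [1,2], [1,4], [1,6], [2,3], [2,4], [2,5], [2,6], [3,4], [3,5], [4,5], [4,6], [5,6]
  2-simplices (6): [1,2,4], [1,4,6], [2,3,4], [2,3,5], [2,5,6], [4,5,6]

Hence C_0 ≅ Z^6, C_1 ≅ Z^12, C_2 ≅ Z^6.

The boundary map ∂_1: C_1 → C_0 is given by ∂[p,q] = [q] − [p].
The 6×12 boundary matrix has rank 5 and Smith normal form diag(1,1,1,1,1).

The boundary map ∂_2: C_2 → C_1 acts by ∂[p,q,r] = [q,r] − [p,r] + [p,q]. For instance
  ∂[2,3,5] = [3,5] − [2,5] + [2,3],
  ∂[2,3,4] = [3,4] − [2,4] + [2,3].
As a 12×6 matrix over Z this has rank 6, with invariant factors (1,1,1,1,1,1).

Computing H_k = (kernel of ∂_k) / (image of ∂_{k+1}):

  H_0: rank C_0 − rank ∂_1 = 6 − 5 = 1, and the invariant factors of ∂_1 are all 1, so H_0 ≅ Z.
  H_1: rank ker ∂_1 − rank ∂_2 = (12 − 5) − 6 = 1, and the invariant factors of ∂_2 are all 1, so H_1 ≅ Z.
  H_2: rank ker ∂_2 − rank ∂_3 = (6 − 6) − 0 = 0, and there is no ∂_3, so H_2 ≅ 0.

Hence the Betti numbers are b_0 = 1, b_1 = 1, b_2 = 0.

b_0 = 1, b_1 = 1, b_2 = 0.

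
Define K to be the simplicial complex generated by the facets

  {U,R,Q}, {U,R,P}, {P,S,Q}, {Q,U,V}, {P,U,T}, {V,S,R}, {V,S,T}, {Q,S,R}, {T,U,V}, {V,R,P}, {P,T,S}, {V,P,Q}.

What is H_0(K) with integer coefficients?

H_0 = Z.

Fix the vertex order P < Q < R < S < T < U < V and write every simplex with vertices in increasing order. Then dim K = 2 and the simplices of K are:

  0-simplices (7): P, Q, R, S, T, U, V
  1-simplices (18): PQ, PR, PS, PT, PU, PV, QR, QS, QU, QV, RS, RU, RV, ST, SV, TU, TV, UV
  2-simplices (12): PQS, PQV, PRU, PRV, PST, PTU, QRS, QRU, QUV, RSV, STV, TUV

giving chain groups C_0 ≅ Z^7, C_1 ≅ Z^18, C_2 ≅ Z^12.

Boundary ∂_1: C_1 → C_0 maps an edge to its endpoints' difference, ∂[p,q] = q − p.
The resulting 7×18 matrix has rank 6, and its Smith normal form has invariant factors (1,1,1,1,1,1).

Boundary ∂_2: C_2 → C_1 sends each 2-simplex [p,q,r] to [q,r] − [p,r] + [p,q]. For instance
  ∂PST = ST − PT + PS,
  ∂PRV = RV − PV + PR.
This gives a 18×12 integer matrix of rank 12; reducing to Smith normal form yields diagonal entries (1,1,1,1,1,1,1,1,1,1,1,2).

Now H_k = ker ∂_k / im ∂_{k+1}, so:

  H_0: rank C_0 − rank ∂_1 = 7 − 6 = 1, and the invariant factors of ∂_1 are all 1, so H_0 ≅ Z.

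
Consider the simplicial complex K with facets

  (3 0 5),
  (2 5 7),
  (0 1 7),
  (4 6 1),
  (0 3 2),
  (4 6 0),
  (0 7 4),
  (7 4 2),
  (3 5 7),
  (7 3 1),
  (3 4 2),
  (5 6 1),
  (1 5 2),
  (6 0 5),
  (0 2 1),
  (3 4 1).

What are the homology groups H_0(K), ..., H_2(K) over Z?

H_0 ≅ Z,  H_1 ≅ Z^2,  H_2 ≅ Z.

We work with the vertex ordering 0 < 1 < 2 < 3 < 4 < 5 < 6 < 7. The simplices of K, each written with vertices in increasing order, are:

  0-simplices (8): [0], [1], [2], [3], [4], [5], [6], [7]
  1-simplices (24): (24 of them)
  2-simplices (16): [0,1,2], [0,1,7], [0,2,3], [0,3,5], [0,4,6], [0,4,7], [0,5,6], [1,2,5], [1,3,4], [1,3,7], [1,4,6], [1,5,6], [2,3,4], [2,4,7], [2,5,7], [3,5,7]

giving chain groups C_0 ≅ Z^8, C_1 ≅ Z^24, C_2 ≅ Z^16.

Boundary ∂_1: C_1 → C_0 maps an edge to its endpoints' difference, ∂[p,q] = q − p.
The resulting 8×24 matrix has rank 7, and its Smith normal form has invariant factors (1,1,1,1,1,1,1).

Boundary ∂_2: C_2 → C_1 sends each 2-simplex [p,q,r] to [q,r] − [p,r] + [p,q]. For instance
  ∂[2,3,4] = [3,4] − [2,4] + [2,3],
  ∂[1,3,4] = [3,4] − [1,4] + [1,3].
The resulting 24×16 matrix has rank 15, and its Smith normal form has invariant factors (1,1,1,1,1,1,1,1,1,1,1,1,1,1,1).

From H_k ≅ ker(∂_k) / im(∂_{k+1}) we obtain:

  H_0: rank C_0 − rank ∂_1 = 8 − 7 = 1, and the invariant factors of ∂_1 are all 1, so H_0 = Z.
  H_1: rank ker ∂_1 − rank ∂_2 = (24 − 7) − 15 = 2, and the invariant factors of ∂_2 are all 1, so H_1 = Z^2.
  H_2: rank ker ∂_2 − rank ∂_3 = (16 − 15) − 0 = 1, and there is no ∂_3, so H_2 = Z.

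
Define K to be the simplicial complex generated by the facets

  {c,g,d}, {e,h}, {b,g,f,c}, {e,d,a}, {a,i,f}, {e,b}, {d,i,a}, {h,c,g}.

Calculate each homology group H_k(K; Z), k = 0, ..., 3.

H_0 ≅ Z,  H_1 ≅ Z^3,  H_2 = 0,  H_3 = 0.

Take the total order a < b < c < d < e < f < g < h < i on the vertex set. Then K (dimension 3) consists of the simplices:

  0-simplices (9): a, b, c, d, e, f, g, h, i
  1-simplices (19): ad, ae, af, ai, bc, be, bf, bg, cd, cf, cg, ch, de, dg, di, eh, fg, fi, gh
  2-simplices (9): ade, adi, afi, bcf, bcg, bfg, cdg, cfg, cgh
  3-simplices (1): bcfg

so the chain groups are C_0 ≅ Z^9, C_1 ≅ Z^19, C_2 ≅ Z^9, C_3 ≅ Z^1.

∂_1: C_1 → C_0 maps an edge to its endpoints' difference, ∂[p,q] = q − p.
As a 9×19 matrix over Z this has rank 8, with invariant factors (1,1,1,1,1,1,1,1).

∂_2: C_2 → C_1 acts by ∂[p,q,r] = [q,r] − [p,r] + [p,q]. For instance
  ∂afi = fi − ai + af,
  ∂bcg = cg − bg + bc.
This gives a 19×9 integer matrix of rank 8; reducing to Smith normal form yields diagonal entries (1,1,1,1,1,1,1,1).

Boundary ∂_3: C_3 → C_2 sends each 3-simplex σ to the alternating sum Σ_i (−1)^i (σ with its i-th vertex removed). For instance
  ∂bcfg = cfg − bfg + bcg − bcf.
This gives a 9×1 integer matrix of rank 1; reducing to Smith normal form yields diagonal entries (1).

Now H_k = ker ∂_k / im ∂_{k+1}, so:

  H_0: rank C_0 − rank ∂_1 = 9 − 8 = 1, and the invariant factors of ∂_1 are all 1, so H_0 = Z.
  H_1: rank ker ∂_1 − rank ∂_2 = (19 − 8) − 8 = 3, and the invariant factors of ∂_2 are all 1, so H_1 = Z^3.
  H_2: rank ker ∂_2 − rank ∂_3 = (9 − 8) − 1 = 0, and the invariant factors of ∂_3 are all 1, so H_2 = 0.
  H_3: rank ker ∂_3 − rank ∂_4 = (1 − 1) − 0 = 0, and there is no ∂_4, so H_3 = 0.

As a check, the Euler characteristic is 9 − 19 + 9 − 1 = -2, which agrees with 1 − 3 + 0 − 0 = -2.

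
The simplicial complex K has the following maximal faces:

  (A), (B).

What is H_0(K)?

H_0 = Z^2.

Take the total order A < B on the vertex set. Then K (dimension 0) consists of the simplices:

  0-simplices (2): A, B

so the chain groups are C_0 ≅ Z^2.

Reading off H_k = ker ∂_k / im ∂_{k+1}:

  H_0: rank C_0 − rank ∂_1 = 2 − 0 = 2, and there is no ∂_1, so H_0 ≅ Z^2.

(K is a triangulation of a set of 2 points.)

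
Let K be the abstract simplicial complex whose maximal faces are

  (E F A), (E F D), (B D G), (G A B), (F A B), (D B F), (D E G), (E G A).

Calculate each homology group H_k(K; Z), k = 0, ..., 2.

Take the total order A < B < D < E < F < G on the vertex set. Then K (dimension 2) consists of the simplices:

  0-simplices (6): A, B, D, E, F, G
  1-simplices (12): AB, AE, AF, AG, BD, BF, BG, DE, DF, DG, EF, EG
  2-simplices (8): ABF, ABG, AEF, AEG, BDF, BDG, DEF, DEG

giving chain groups C_0 ≅ Z^6, C_1 ≅ Z^12, C_2 ≅ Z^8.

Boundary ∂_1: C_1 → C_0 sends each edge [p,q] (with p < q) to q − p. For instance
  ∂BG = G − B.
The 6×12 boundary matrix has rank 5 and Smith normal form diag(1,1,1,1,1).

The boundary map ∂_2: C_2 → C_1 acts by ∂[p,q,r] = [q,r] − [p,r] + [p,q]. For instance
  ∂ABF = BF − AF + AB,
  ∂BDF = DF − BF + BD.
The 12×8 boundary matrix has rank 7 and Smith normal form diag(1,1,1,1,1,1,1).

From H_k ≅ ker(∂_k) / im(∂_{k+1}) we obtain:

  H_0: rank C_0 − rank ∂_1 = 6 − 5 = 1, and the invariant factors of ∂_1 are all 1, so H_0 = Z.
  H_1: rank ker ∂_1 − rank ∂_2 = (12 − 5) − 7 = 0, and the invariant factors of ∂_2 are all 1, so H_1 = 0.
  H_2: rank ker ∂_2 − rank ∂_3 = (8 − 7) − 0 = 1, and there is no ∂_3, so H_2 = Z.

(K is a triangulation of the 2-sphere S^2.)

H_0 ≅ Z,  H_1 = 0,  H_2 ≅ Z.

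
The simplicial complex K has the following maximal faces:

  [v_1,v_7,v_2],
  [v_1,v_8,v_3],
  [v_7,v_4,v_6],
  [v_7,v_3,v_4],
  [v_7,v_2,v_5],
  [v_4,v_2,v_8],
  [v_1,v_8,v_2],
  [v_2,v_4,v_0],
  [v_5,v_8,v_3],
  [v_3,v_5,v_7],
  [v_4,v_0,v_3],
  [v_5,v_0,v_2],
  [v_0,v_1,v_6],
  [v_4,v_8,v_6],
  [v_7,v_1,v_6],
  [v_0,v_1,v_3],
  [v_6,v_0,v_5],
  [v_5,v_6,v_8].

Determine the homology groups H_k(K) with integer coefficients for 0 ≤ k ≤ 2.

H_0 ≅ Z,  H_1 ≅ Z^2,  H_2 ≅ Z.

Fix the vertex order v_0 < v_1 < v_2 < v_3 < v_4 < v_5 < v_6 < v_7 < v_8 and write every simplex with vertices in increasing order. Then dim K = 2 and the simplices of K are:

  0-simplices (9): [v_0], [v_1], [v_2], [v_3], [v_4], [v_5], [v_6], [v_7], [v_8]
  1-simplices (27): (27 of them)
  2-simplices (18): (18 of them)

giving chain groups C_0 ≅ Z^9, C_1 ≅ Z^27, C_2 ≅ Z^18.

Boundary ∂_1: C_1 → C_0 maps an edge to its endpoints' difference, ∂[p,q] = q − p. For instance
  ∂[v_1,v_7] = [v_7] − [v_1].
This gives a 9×27 integer matrix of rank 8; reducing to Smith normal form yields diagonal entries (1,1,1,1,1,1,1,1).

The boundary map ∂_2: C_2 → C_1 sends each 2-simplex [p,q,r] to [q,r] − [p,r] + [p,q]. For instance
  ∂[v_4,v_6,v_8] = [v_6,v_8] − [v_4,v_8] + [v_4,v_6],
  ∂[v_2,v_5,v_7] = [v_5,v_7] − [v_2,v_7] + [v_2,v_5].
As a 27×18 matrix over Z this has rank 17, with invariant factors (1,1,1,1,1,1,1,1,1,1,1,1,1,1,1,1,1).

From H_k ≅ ker(∂_k) / im(∂_{k+1}) we obtain:

  H_0: rank C_0 − rank ∂_1 = 9 − 8 = 1, and the invariant factors of ∂_1 are all 1, so H_0 ≅ Z.
  H_1: rank ker ∂_1 − rank ∂_2 = (27 − 8) − 17 = 2, and the invariant factors of ∂_2 are all 1, so H_1 ≅ Z^2.
  H_2: rank ker ∂_2 − rank ∂_3 = (18 − 17) − 0 = 1, and there is no ∂_3, so H_2 ≅ Z.

As a check, the Euler characteristic is 9 − 27 + 18 = 0, which agrees with 1 − 2 + 1 = 0.
(K is a triangulation of the torus T^2.)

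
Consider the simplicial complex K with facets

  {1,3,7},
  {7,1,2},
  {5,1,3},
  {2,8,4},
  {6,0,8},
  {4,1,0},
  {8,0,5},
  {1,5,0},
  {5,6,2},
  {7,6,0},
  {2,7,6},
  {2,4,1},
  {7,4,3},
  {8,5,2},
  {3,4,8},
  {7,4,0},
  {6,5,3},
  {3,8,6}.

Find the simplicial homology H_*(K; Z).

H_0 ≅ Z,  H_1 ≅ Z ⊕ Z/2,  H_2 = 0.

Take the total order 0 < 1 < 2 < 3 < 4 < 5 < 6 < 7 < 8 on the vertex set. Then K (dimension 2) consists of the simplices:

  0-simplices (9): [0], [1], [2], [3], [4], [5], [6], [7], [8]
  1-simplices (27): (27 of them)
  2-simplices (18): [0,1,4], [0,1,5], [0,4,7], [0,5,8], [0,6,7], [0,6,8], [1,2,4], [1,2,7], [1,3,5], [1,3,7], [2,4,8], [2,5,6], [2,5,8], [2,6,7], [3,4,7], [3,4,8], [3,5,6], [3,6,8]

giving chain groups C_0 ≅ Z^9, C_1 ≅ Z^27, C_2 ≅ Z^18.

The boundary map ∂_1: C_1 → C_0 is given by ∂[p,q] = [q] − [p].
This gives a 9×27 integer matrix of rank 8; reducing to Smith normal form yields diagonal entries (1,1,1,1,1,1,1,1).

Boundary ∂_2: C_2 → C_1 acts by ∂[p,q,r] = [q,r] − [p,r] + [p,q]. For instance
  ∂[1,2,7] = [2,7] − [1,7] + [1,2],
  ∂[2,5,8] = [5,8] − [2,8] + [2,5].
The resulting 27×18 matrix has rank 18, and its Smith normal form has invariant factors (1,1,1,1,1,1,1,1,1,1,1,1,1,1,1,1,1,2).

From H_k ≅ ker(∂_k) / im(∂_{k+1}) we obtain:

  H_0: rank C_0 − rank ∂_1 = 9 − 8 = 1, and the invariant factors of ∂_1 are all 1, so H_0 ≅ Z.
  H_1: rank ker ∂_1 − rank ∂_2 = (27 − 8) − 18 = 1, and ∂_2 has invariant factor 2 > 1, so H_1 ≅ Z ⊕ Z/2.
  H_2: rank ker ∂_2 − rank ∂_3 = (18 − 18) − 0 = 0, and there is no ∂_3, so H_2 ≅ 0.

As a check, the Euler characteristic is 9 − 27 + 18 = 0, which agrees with 1 − 1 + 0 = 0.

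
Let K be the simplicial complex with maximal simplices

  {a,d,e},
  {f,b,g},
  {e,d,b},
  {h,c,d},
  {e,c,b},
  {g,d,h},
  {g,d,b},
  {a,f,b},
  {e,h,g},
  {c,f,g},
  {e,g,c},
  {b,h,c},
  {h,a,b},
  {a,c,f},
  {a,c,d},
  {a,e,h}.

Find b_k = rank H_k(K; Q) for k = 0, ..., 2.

b_0 = 1, b_1 = 2, b_2 = 1.

Order the vertices as a < b < c < d < e < f < g < h. Listing each simplex with vertices in this order, K has dimension 2 with simplices:

  0-simplices (8): a, b, c, d, e, f, g, h
  1-simplices (24): ab, ac, ad, ae, af, ah, bc, bd, be, bf, bg, bh, cd, ce, cf, cg, ch, de, dg, dh, eg, eh, fg, gh
  2-simplices (16): abf, abh, acd, acf, ade, aeh, bce, bch, bde, bdg, bfg, cdh, ceg, cfg, dgh, egh

Hence C_0 ≅ Z^8, C_1 ≅ Z^24, C_2 ≅ Z^16.

∂_1: C_1 → C_0 maps an edge to its endpoints' difference, ∂[p,q] = q − p.
As a 8×24 matrix over Z this has rank 7, with invariant factors (1,1,1,1,1,1,1).

The boundary map ∂_2: C_2 → C_1 maps a triangle to the signed sum of its edges. For instance
  ∂ceg = eg − cg + ce,
  ∂acf = cf − af + ac.
The resulting 24×16 matrix has rank 15, and its Smith normal form has invariant factors (1,1,1,1,1,1,1,1,1,1,1,1,1,1,1).

Computing H_k = (kernel of ∂_k) / (image of ∂_{k+1}):

  H_0: rank C_0 − rank ∂_1 = 8 − 7 = 1, and the invariant factors of ∂_1 are all 1, so H_0 ≅ Z.
  H_1: rank ker ∂_1 − rank ∂_2 = (24 − 7) − 15 = 2, and the invariant factors of ∂_2 are all 1, so H_1 ≅ Z^2.
  H_2: rank ker ∂_2 − rank ∂_3 = (16 − 15) − 0 = 1, and there is no ∂_3, so H_2 ≅ Z.

As a check, the Euler characteristic is 8 − 24 + 16 = 0, which agrees with 1 − 2 + 1 = 0.

Hence the Betti numbers are b_0 = 1, b_1 = 2, b_2 = 1.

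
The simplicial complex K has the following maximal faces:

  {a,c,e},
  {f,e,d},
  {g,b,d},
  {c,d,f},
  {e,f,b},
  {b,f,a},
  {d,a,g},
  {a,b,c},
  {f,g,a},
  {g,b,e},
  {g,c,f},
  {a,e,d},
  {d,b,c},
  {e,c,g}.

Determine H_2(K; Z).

Fix the vertex order a < b < c < d < e < f < g and write every simplex with vertices in increasing order. Then dim K = 2 and the simplices of K are:

  0-simplices (7): a, b, c, d, e, f, g
  1-simplices (21): ab, ac, ad, ae, af, ag, bc, bd, be, bf, bg, cd, ce, cf, cg, de, df, dg, ef, eg, fg
  2-simplices (14): abc, abf, ace, ade, adg, afg, bcd, bdg, bef, beg, cdf, ceg, cfg, def

giving chain groups C_0 ≅ Z^7, C_1 ≅ Z^21, C_2 ≅ Z^14.

∂_1: C_1 → C_0 is given by ∂[p,q] = [q] − [p].
As a 7×21 matrix over Z this has rank 6, with invariant factors (1,1,1,1,1,1).

The boundary map ∂_2: C_2 → C_1 sends each 2-simplex [p,q,r] to [q,r] − [p,r] + [p,q]. For instance
  ∂beg = eg − bg + be,
  ∂ace = ce − ae + ac.
The 21×14 boundary matrix has rank 13 and Smith normal form diag(1,1,1,1,1,1,1,1,1,1,1,1,1).

Now H_k = ker ∂_k / im ∂_{k+1}, so:

  H_2: rank ker ∂_2 − rank ∂_3 = (14 − 13) − 0 = 1, and there is no ∂_3, so H_2 ≅ Z.

H_2 ≅ Z.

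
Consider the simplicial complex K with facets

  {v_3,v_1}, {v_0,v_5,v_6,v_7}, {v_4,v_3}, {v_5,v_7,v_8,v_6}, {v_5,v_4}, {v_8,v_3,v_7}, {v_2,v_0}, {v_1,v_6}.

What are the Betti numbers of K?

b_0 = 1, b_1 = 2, b_2 = 0, b_3 = 0.

Fix the vertex order v_0 < v_1 < v_2 < v_3 < v_4 < v_5 < v_6 < v_7 < v_8 and write every simplex with vertices in increasing order. Then dim K = 3 and the simplices of K are:

  0-simplices (9): [v_0], [v_1], [v_2], [v_3], [v_4], [v_5], [v_6], [v_7], [v_8]
  1-simplices (16): (16 of them)
  2-simplices (8): [v_0,v_5,v_6], [v_0,v_5,v_7], [v_0,v_6,v_7], [v_3,v_7,v_8], [v_5,v_6,v_7], [v_5,v_6,v_8], [v_5,v_7,v_8], [v_6,v_7,v_8]
  3-simplices (2): [v_0,v_5,v_6,v_7], [v_5,v_6,v_7,v_8]

Hence C_0 ≅ Z^9, C_1 ≅ Z^16, C_2 ≅ Z^8, C_3 ≅ Z^2.

The boundary map ∂_1: C_1 → C_0 maps an edge to its endpoints' difference, ∂[p,q] = q − p.
As a 9×16 matrix over Z this has rank 8, with invariant factors (1,1,1,1,1,1,1,1).

∂_2: C_2 → C_1 maps a triangle to the signed sum of its edges. For instance
  ∂[v_5,v_7,v_8] = [v_7,v_8] − [v_5,v_8] + [v_5,v_7],
  ∂[v_3,v_7,v_8] = [v_7,v_8] − [v_3,v_8] + [v_3,v_7].
The resulting 16×8 matrix has rank 6, and its Smith normal form has invariant factors (1,1,1,1,1,1).

Boundary ∂_3: C_3 → C_2 sends each 3-simplex σ to the alternating sum Σ_i (−1)^i (σ with its i-th vertex removed). For instance
  ∂[v_0,v_5,v_6,v_7] = [v_5,v_6,v_7] − [v_0,v_6,v_7] + [v_0,v_5,v_7] − [v_0,v_5,v_6],
  ∂[v_5,v_6,v_7,v_8] = [v_6,v_7,v_8] − [v_5,v_7,v_8] + [v_5,v_6,v_8] − [v_5,v_6,v_7].
The 8×2 boundary matrix has rank 2 and Smith normal form diag(1,1).

Computing H_k = (kernel of ∂_k) / (image of ∂_{k+1}):

  H_0: rank C_0 − rank ∂_1 = 9 − 8 = 1, and the invariant factors of ∂_1 are all 1, so H_0 = Z.
  H_1: rank ker ∂_1 − rank ∂_2 = (16 − 8) − 6 = 2, and the invariant factors of ∂_2 are all 1, so H_1 = Z^2.
  H_2: rank ker ∂_2 − rank ∂_3 = (8 − 6) − 2 = 0, and the invariant factors of ∂_3 are all 1, so H_2 = 0.
  H_3: rank ker ∂_3 − rank ∂_4 = (2 − 2) − 0 = 0, and there is no ∂_4, so H_3 = 0.

Hence the Betti numbers are b_0 = 1, b_1 = 2, b_2 = 0, b_3 = 0.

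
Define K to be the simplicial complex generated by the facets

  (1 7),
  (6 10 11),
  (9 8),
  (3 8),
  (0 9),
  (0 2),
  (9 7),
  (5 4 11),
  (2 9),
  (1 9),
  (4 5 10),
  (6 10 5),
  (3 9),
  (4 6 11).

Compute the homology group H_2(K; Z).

H_2 ≅ 0.

Order the vertices as 0 < 1 < 2 < 3 < 4 < 5 < 6 < 7 < 8 < 9 < 10 < 11. Listing each simplex with vertices in this order, K has dimension 2 with simplices:

  0-simplices (12): [0], [1], [2], [3], [4], [5], [6], [7], [8], [9], [10], [11]
  1-simplices (19): [0,2], [0,9], [1,7], [1,9], [2,9], [3,8], [3,9], [4,5], [4,6], [4,10], [4,11], [5,6], [5,10], [5,11], [6,10], [6,11], [7,9], [8,9], [10,11]
  2-simplices (5): [4,5,10], [4,5,11], [4,6,11], [5,6,10], [6,10,11]

so the chain groups are C_0 ≅ Z^12, C_1 ≅ Z^19, C_2 ≅ Z^5.

Boundary ∂_1: C_1 → C_0 sends each edge [p,q] (with p < q) to q − p. For instance
  ∂[4,10] = [10] − [4].
This gives a 12×19 integer matrix of rank 10; reducing to Smith normal form yields diagonal entries (1,1,1,1,1,1,1,1,1,1).

The boundary map ∂_2: C_2 → C_1 maps a triangle to the signed sum of its edges. For instance
  ∂[6,10,11] = [10,11] − [6,11] + [6,10],
  ∂[4,5,11] = [5,11] − [4,11] + [4,5].
The resulting 19×5 matrix has rank 5, and its Smith normal form has invariant factors (1,1,1,1,1).

Computing H_k = (kernel of ∂_k) / (image of ∂_{k+1}):

  H_2: rank ker ∂_2 − rank ∂_3 = (5 − 5) − 0 = 0, and there is no ∂_3, so H_2 ≅ 0.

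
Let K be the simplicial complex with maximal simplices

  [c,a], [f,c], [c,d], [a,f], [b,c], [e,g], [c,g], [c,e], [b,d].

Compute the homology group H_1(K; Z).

H_1 ≅ Z^3.

Order the vertices as a < b < c < d < e < f < g. Listing each simplex with vertices in this order, K has dimension 1 with simplices:

  0-simplices (7): a, b, c, d, e, f, g
  1-simplices (9): ac, af, bc, bd, cd, ce, cf, cg, eg

so the chain groups are C_0 ≅ Z^7, C_1 ≅ Z^9.

Boundary ∂_1: C_1 → C_0 is given by ∂[p,q] = [q] − [p]. For instance
  ∂bd = d − b.
As a 7×9 matrix over Z this has rank 6, with invariant factors (1,1,1,1,1,1).

From H_k ≅ ker(∂_k) / im(∂_{k+1}) we obtain:

  H_1: rank ker ∂_1 − rank ∂_2 = (9 − 6) − 0 = 3, and there is no ∂_2, so H_1 = Z^3.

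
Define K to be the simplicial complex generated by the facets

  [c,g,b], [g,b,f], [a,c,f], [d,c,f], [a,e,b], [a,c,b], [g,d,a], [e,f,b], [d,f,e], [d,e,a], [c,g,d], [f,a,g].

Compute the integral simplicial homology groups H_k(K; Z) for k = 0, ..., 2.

Order the vertices as a < b < c < d < e < f < g. Listing each simplex with vertices in this order, K has dimension 2 with simplices:

  0-simplices (7): a, b, c, d, e, f, g
  1-simplices (18): ab, ac, ad, ae, af, ag, bc, be, bf, bg, cd, cf, cg, de, df, dg, ef, fg
  2-simplices (12): abc, abe, acf, ade, adg, afg, bcg, bef, bfg, cdf, cdg, def

giving chain groups C_0 ≅ Z^7, C_1 ≅ Z^18, C_2 ≅ Z^12.

The boundary map ∂_1: C_1 → C_0 sends each edge [p,q] (with p < q) to q − p. For instance
  ∂df = f − d.
This gives a 7×18 integer matrix of rank 6; reducing to Smith normal form yields diagonal entries (1,1,1,1,1,1).

∂_2: C_2 → C_1 acts by ∂[p,q,r] = [q,r] − [p,r] + [p,q]. For instance
  ∂bfg = fg − bg + bf,
  ∂ade = de − ae + ad.
This gives a 18×12 integer matrix of rank 12; reducing to Smith normal form yields diagonal entries (1,1,1,1,1,1,1,1,1,1,1,2).

Reading off H_k = ker ∂_k / im ∂_{k+1}:

  H_0: rank C_0 − rank ∂_1 = 7 − 6 = 1, and the invariant factors of ∂_1 are all 1, so H_0 = Z.
  H_1: rank ker ∂_1 − rank ∂_2 = (18 − 6) − 12 = 0, and ∂_2 has invariant factor 2 > 1, so H_1 = Z/2.
  H_2: rank ker ∂_2 − rank ∂_3 = (12 − 12) − 0 = 0, and there is no ∂_3, so H_2 = 0.

As a check, the Euler characteristic is 7 − 18 + 12 = 1, which agrees with 1 − 0 + 0 = 1.

H_0 ≅ Z,  H_1 ≅ Z/2,  H_2 = 0.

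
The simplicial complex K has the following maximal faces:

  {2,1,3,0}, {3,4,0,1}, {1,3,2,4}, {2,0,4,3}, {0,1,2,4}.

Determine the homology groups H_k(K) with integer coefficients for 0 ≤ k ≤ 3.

We work with the vertex ordering 0 < 1 < 2 < 3 < 4. The simplices of K, each written with vertices in increasing order, are:

  0-simplices (5): [0], [1], [2], [3], [4]
  1-simplices (10): [0,1], [0,2], [0,3], [0,4], [1,2], [1,3], [1,4], [2,3], [2,4], [3,4]
  2-simplices (10): [0,1,2], [0,1,3], [0,1,4], [0,2,3], [0,2,4], [0,3,4], [1,2,3], [1,2,4], [1,3,4], [2,3,4]
  3-simplices (5): [0,1,2,3], [0,1,2,4], [0,1,3,4], [0,2,3,4], [1,2,3,4]

so the chain groups are C_0 ≅ Z^5, C_1 ≅ Z^10, C_2 ≅ Z^10, C_3 ≅ Z^5.

∂_1: C_1 → C_0 is given by ∂[p,q] = [q] − [p]. For instance
  ∂[1,4] = [4] − [1].
The 5×10 boundary matrix has rank 4 and Smith normal form diag(1,1,1,1).

∂_2: C_2 → C_1 sends each 2-simplex [p,q,r] to [q,r] − [p,r] + [p,q]. For instance
  ∂[1,2,3] = [2,3] − [1,3] + [1,2],
  ∂[1,2,4] = [2,4] − [1,4] + [1,2].
The resulting 10×10 matrix has rank 6, and its Smith normal form has invariant factors (1,1,1,1,1,1).

The boundary map ∂_3: C_3 → C_2 sends each 3-simplex σ to the alternating sum Σ_i (−1)^i (σ with its i-th vertex removed). For instance
  ∂[0,1,2,4] = [1,2,4] − [0,2,4] + [0,1,4] − [0,1,2],
  ∂[0,1,3,4] = [1,3,4] − [0,3,4] + [0,1,4] − [0,1,3].
As a 10×5 matrix over Z this has rank 4, with invariant factors (1,1,1,1).

Reading off H_k = ker ∂_k / im ∂_{k+1}:

  H_0: rank C_0 − rank ∂_1 = 5 − 4 = 1, and the invariant factors of ∂_1 are all 1, so H_0 ≅ Z.
  H_1: rank ker ∂_1 − rank ∂_2 = (10 − 4) − 6 = 0, and the invariant factors of ∂_2 are all 1, so H_1 ≅ 0.
  H_2: rank ker ∂_2 − rank ∂_3 = (10 − 6) − 4 = 0, and the invariant factors of ∂_3 are all 1, so H_2 ≅ 0.
  H_3: rank ker ∂_3 − rank ∂_4 = (5 − 4) − 0 = 1, and there is no ∂_4, so H_3 ≅ Z.

H_0 = Z,  H_1 = 0,  H_2 = 0,  H_3 = Z.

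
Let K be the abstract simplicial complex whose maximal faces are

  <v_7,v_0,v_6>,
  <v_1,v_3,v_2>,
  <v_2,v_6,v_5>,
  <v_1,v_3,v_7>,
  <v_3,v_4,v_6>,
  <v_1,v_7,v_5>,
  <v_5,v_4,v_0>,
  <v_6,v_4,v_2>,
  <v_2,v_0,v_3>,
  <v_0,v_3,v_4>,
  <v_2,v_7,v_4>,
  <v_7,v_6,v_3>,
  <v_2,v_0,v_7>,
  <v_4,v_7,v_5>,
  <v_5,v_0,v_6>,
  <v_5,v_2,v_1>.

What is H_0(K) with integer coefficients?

We work with the vertex ordering v_0 < v_1 < v_2 < v_3 < v_4 < v_5 < v_6 < v_7. The simplices of K, each written with vertices in increasing order, are:

  0-simplices (8): [v_0], [v_1], [v_2], [v_3], [v_4], [v_5], [v_6], [v_7]
  1-simplices (24): (24 of them)
  2-simplices (16): (16 of them)

giving chain groups C_0 ≅ Z^8, C_1 ≅ Z^24, C_2 ≅ Z^16.

Boundary ∂_1: C_1 → C_0 is given by ∂[p,q] = [q] − [p]. For instance
  ∂[v_2,v_7] = [v_7] − [v_2].
The resulting 8×24 matrix has rank 7, and its Smith normal form has invariant factors (1,1,1,1,1,1,1).

Boundary ∂_2: C_2 → C_1 maps a triangle to the signed sum of its edges. For instance
  ∂[v_2,v_5,v_6] = [v_5,v_6] − [v_2,v_6] + [v_2,v_5],
  ∂[v_2,v_4,v_6] = [v_4,v_6] − [v_2,v_6] + [v_2,v_4].
The resulting 24×16 matrix has rank 15, and its Smith normal form has invariant factors (1,1,1,1,1,1,1,1,1,1,1,1,1,1,1).

Reading off H_k = ker ∂_k / im ∂_{k+1}:

  H_0: rank C_0 − rank ∂_1 = 8 − 7 = 1, and the invariant factors of ∂_1 are all 1, so H_0 ≅ Z.

(K is a triangulation of the torus T^2.)

H_0 = Z.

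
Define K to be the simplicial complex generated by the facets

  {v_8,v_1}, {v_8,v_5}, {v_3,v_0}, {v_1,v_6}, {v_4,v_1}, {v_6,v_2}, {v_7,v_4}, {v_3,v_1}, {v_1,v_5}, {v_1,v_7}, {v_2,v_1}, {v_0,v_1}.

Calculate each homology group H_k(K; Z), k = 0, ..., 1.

K has 9 vertices, 12 edges.
rank ∂_0 = 0, rank ∂_1 = 8 ⇒ b_0 = 9 − 0 − 8 = 1; all invariant factors of ∂_1 are 1 so no torsion. So H_0 ≅ Z.
rank ∂_1 = 8, rank ∂_2 = 0 ⇒ b_1 = 12 − 8 − 0 = 4. So H_1 ≅ Z^4.

H_0 = Z,  H_1 = Z^4.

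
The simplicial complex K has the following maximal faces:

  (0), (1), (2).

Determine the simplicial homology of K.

H_0 = Z^3.

K has 3 vertices.
rank ∂_0 = 0, rank ∂_1 = 0 ⇒ b_0 = 3 − 0 − 0 = 3. So H_0 ≅ Z^3.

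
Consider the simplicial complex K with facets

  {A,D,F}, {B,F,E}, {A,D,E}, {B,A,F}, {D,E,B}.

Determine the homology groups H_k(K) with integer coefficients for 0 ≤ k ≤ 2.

Fix the vertex order A < B < D < E < F and write every simplex with vertices in increasing order. Then dim K = 2 and the simplices of K are:

  0-simplices (5): A, B, D, E, F
  1-simplices (10): AB, AD, AE, AF, BD, BE, BF, DE, DF, EF
  2-simplices (5): ABF, ADE, ADF, BDE, BEF

Hence C_0 ≅ Z^5, C_1 ≅ Z^10, C_2 ≅ Z^5.

Boundary ∂_1: C_1 → C_0 is given by ∂[p,q] = [q] − [p]. For instance
  ∂AB = B − A.
The 5×10 boundary matrix has rank 4 and Smith normal form diag(1,1,1,1).

The boundary map ∂_2: C_2 → C_1 maps a triangle to the signed sum of its edges. For instance
  ∂ADE = DE − AE + AD,
  ∂ADF = DF − AF + AD.
This gives a 10×5 integer matrix of rank 5; reducing to Smith normal form yields diagonal entries (1,1,1,1,1).

Computing H_k = (kernel of ∂_k) / (image of ∂_{k+1}):

  H_0: rank C_0 − rank ∂_1 = 5 − 4 = 1, and the invariant factors of ∂_1 are all 1, so H_0 = Z.
  H_1: rank ker ∂_1 − rank ∂_2 = (10 − 4) − 5 = 1, and the invariant factors of ∂_2 are all 1, so H_1 = Z.
  H_2: rank ker ∂_2 − rank ∂_3 = (5 − 5) − 0 = 0, and there is no ∂_3, so H_2 = 0.

(K is a triangulation of the Möbius band.)

H_0 ≅ Z,  H_1 ≅ Z,  H_2 = 0.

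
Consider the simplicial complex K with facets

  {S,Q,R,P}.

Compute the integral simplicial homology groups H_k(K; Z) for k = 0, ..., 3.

We work with the vertex ordering P < Q < R < S. The simplices of K, each written with vertices in increasing order, are:

  0-simplices (4): P, Q, R, S
  1-simplices (6): PQ, PR, PS, QR, QS, RS
  2-simplices (4): PQR, PQS, PRS, QRS
  3-simplices (1): PQRS

giving chain groups C_0 ≅ Z^4, C_1 ≅ Z^6, C_2 ≅ Z^4, C_3 ≅ Z^1.

The boundary map ∂_1: C_1 → C_0 sends each edge [p,q] (with p < q) to q − p. For instance
  ∂QS = S − Q.
This gives a 4×6 integer matrix of rank 3; reducing to Smith normal form yields diagonal entries (1,1,1).

∂_2: C_2 → C_1 acts by ∂[p,q,r] = [q,r] − [p,r] + [p,q]. For instance
  ∂PQR = QR − PR + PQ,
  ∂PRS = RS − PS + PR.
The 6×4 boundary matrix has rank 3 and Smith normal form diag(1,1,1).

Boundary ∂_3: C_3 → C_2 sends each 3-simplex σ to the alternating sum Σ_i (−1)^i (σ with its i-th vertex removed). For instance
  ∂PQRS = QRS − PRS + PQS − PQR.
The 4×1 boundary matrix has rank 1 and Smith normal form diag(1).

Now H_k = ker ∂_k / im ∂_{k+1}, so:

  H_0: rank C_0 − rank ∂_1 = 4 − 3 = 1, and the invariant factors of ∂_1 are all 1, so H_0 ≅ Z.
  H_1: rank ker ∂_1 − rank ∂_2 = (6 − 3) − 3 = 0, and the invariant factors of ∂_2 are all 1, so H_1 ≅ 0.
  H_2: rank ker ∂_2 − rank ∂_3 = (4 − 3) − 1 = 0, and the invariant factors of ∂_3 are all 1, so H_2 ≅ 0.
  H_3: rank ker ∂_3 − rank ∂_4 = (1 − 1) − 0 = 0, and there is no ∂_4, so H_3 ≅ 0.

H_0 ≅ Z,  H_1 = 0,  H_2 = 0,  H_3 = 0.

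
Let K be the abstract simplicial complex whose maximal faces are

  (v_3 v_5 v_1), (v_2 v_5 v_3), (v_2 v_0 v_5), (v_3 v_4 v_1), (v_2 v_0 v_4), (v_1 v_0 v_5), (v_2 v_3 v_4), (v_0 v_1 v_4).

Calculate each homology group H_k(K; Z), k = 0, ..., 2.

Order the vertices as v_0 < v_1 < v_2 < v_3 < v_4 < v_5. Listing each simplex with vertices in this order, K has dimension 2 with simplices:

  0-simplices (6): [v_0], [v_1], [v_2], [v_3], [v_4], [v_5]
  1-simplices (12): [v_0,v_1], [v_0,v_2], [v_0,v_4], [v_0,v_5], [v_1,v_3], [v_1,v_4], [v_1,v_5], [v_2,v_3], [v_2,v_4], [v_2,v_5], [v_3,v_4], [v_3,v_5]
  2-simplices (8): [v_0,v_1,v_4], [v_0,v_1,v_5], [v_0,v_2,v_4], [v_0,v_2,v_5], [v_1,v_3,v_4], [v_1,v_3,v_5], [v_2,v_3,v_4], [v_2,v_3,v_5]

so the chain groups are C_0 ≅ Z^6, C_1 ≅ Z^12, C_2 ≅ Z^8.

∂_1: C_1 → C_0 maps an edge to its endpoints' difference, ∂[p,q] = q − p.
This gives a 6×12 integer matrix of rank 5; reducing to Smith normal form yields diagonal entries (1,1,1,1,1).

Boundary ∂_2: C_2 → C_1 sends each 2-simplex [p,q,r] to [q,r] − [p,r] + [p,q]. For instance
  ∂[v_0,v_2,v_4] = [v_2,v_4] − [v_0,v_4] + [v_0,v_2],
  ∂[v_1,v_3,v_4] = [v_3,v_4] − [v_1,v_4] + [v_1,v_3].
The 12×8 boundary matrix has rank 7 and Smith normal form diag(1,1,1,1,1,1,1).

Computing H_k = (kernel of ∂_k) / (image of ∂_{k+1}):

  H_0: rank C_0 − rank ∂_1 = 6 − 5 = 1, and the invariant factors of ∂_1 are all 1, so H_0 ≅ Z.
  H_1: rank ker ∂_1 − rank ∂_2 = (12 − 5) − 7 = 0, and the invariant factors of ∂_2 are all 1, so H_1 ≅ 0.
  H_2: rank ker ∂_2 − rank ∂_3 = (8 − 7) − 0 = 1, and there is no ∂_3, so H_2 ≅ Z.

H_0 ≅ Z,  H_1 = 0,  H_2 ≅ Z.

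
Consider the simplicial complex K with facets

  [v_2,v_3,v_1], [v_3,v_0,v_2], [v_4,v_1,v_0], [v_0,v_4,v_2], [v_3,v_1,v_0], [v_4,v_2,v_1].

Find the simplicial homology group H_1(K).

H_1 ≅ 0.

K has 5 vertices, 9 edges, 6 triangles.
rank ∂_1 = 4, rank ∂_2 = 5 ⇒ b_1 = 9 − 4 − 5 = 0; all invariant factors of ∂_2 are 1 so no torsion. So H_1 ≅ 0.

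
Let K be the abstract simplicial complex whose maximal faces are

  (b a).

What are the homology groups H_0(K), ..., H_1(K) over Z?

H_0 ≅ Z,  H_1 = 0.

We work with the vertex ordering a < b. The simplices of K, each written with vertices in increasing order, are:

  0-simplices (2): a, b
  1-simplices (1): ab

giving chain groups C_0 ≅ Z^2, C_1 ≅ Z^1.

∂_1: C_1 → C_0 maps an edge to its endpoints' difference, ∂[p,q] = q − p.
The 2×1 boundary matrix has rank 1 and Smith normal form diag(1).

Reading off H_k = ker ∂_k / im ∂_{k+1}:

  H_0: rank C_0 − rank ∂_1 = 2 − 1 = 1, and the invariant factors of ∂_1 are all 1, so H_0 ≅ Z.
  H_1: rank ker ∂_1 − rank ∂_2 = (1 − 1) − 0 = 0, and there is no ∂_2, so H_1 ≅ 0.

As a check, the Euler characteristic is 2 − 1 = 1, which agrees with 1 − 0 = 1.
(K is a triangulation of the 1-simplex.)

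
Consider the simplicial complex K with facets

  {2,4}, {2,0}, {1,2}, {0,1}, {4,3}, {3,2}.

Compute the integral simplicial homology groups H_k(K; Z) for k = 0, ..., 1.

H_0 ≅ Z,  H_1 ≅ Z^2.

Order the vertices as 0 < 1 < 2 < 3 < 4. Listing each simplex with vertices in this order, K has dimension 1 with simplices:

  0-simplices (5): [0], [1], [2], [3], [4]
  1-simplices (6): [0,1], [0,2], [1,2], [2,3], [2,4], [3,4]

giving chain groups C_0 ≅ Z^5, C_1 ≅ Z^6.

The boundary map ∂_1: C_1 → C_0 sends each edge [p,q] (with p < q) to q − p. For instance
  ∂[0,2] = [2] − [0].
This gives a 5×6 integer matrix of rank 4; reducing to Smith normal form yields diagonal entries (1,1,1,1).

Now H_k = ker ∂_k / im ∂_{k+1}, so:

  H_0: rank C_0 − rank ∂_1 = 5 − 4 = 1, and the invariant factors of ∂_1 are all 1, so H_0 = Z.
  H_1: rank ker ∂_1 − rank ∂_2 = (6 − 4) − 0 = 2, and there is no ∂_2, so H_1 = Z^2.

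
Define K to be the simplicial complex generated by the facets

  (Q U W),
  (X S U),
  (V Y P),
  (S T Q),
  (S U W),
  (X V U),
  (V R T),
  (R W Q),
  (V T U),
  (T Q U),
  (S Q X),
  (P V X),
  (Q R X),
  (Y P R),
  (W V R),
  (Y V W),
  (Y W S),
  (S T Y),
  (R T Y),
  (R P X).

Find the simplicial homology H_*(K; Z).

Order the vertices as P < Q < R < S < T < U < V < W < X < Y. Listing each simplex with vertices in this order, K has dimension 2 with simplices:

  0-simplices (10): P, Q, R, S, T, U, V, W, X, Y
  1-simplices (30): PR, PV, PX, PY, QR, QS, QT, QU, QW, QX, RT, RV, RW, RX, RY, ST, SU, SW, SX, SY, TU, TV, TY, UV, UW, UX, VW, VX, VY, WY
  2-simplices (20): PRX, PRY, PVX, PVY, QRW, QRX, QST, QSX, QTU, QUW, RTV, RTY, RVW, STY, SUW, SUX, SWY, TUV, UVX, VWY

giving chain groups C_0 ≅ Z^10, C_1 ≅ Z^30, C_2 ≅ Z^20.

∂_1: C_1 → C_0 is given by ∂[p,q] = [q] − [p].
The resulting 10×30 matrix has rank 9, and its Smith normal form has invariant factors (1,1,1,1,1,1,1,1,1).

The boundary map ∂_2: C_2 → C_1 maps a triangle to the signed sum of its edges. For instance
  ∂QSX = SX − QX + QS,
  ∂SWY = WY − SY + SW.
The 30×20 boundary matrix has rank 20 and Smith normal form diag(1,1,1,1,1,1,1,1,1,1,1,1,1,1,1,1,1,1,1,2).

From H_k ≅ ker(∂_k) / im(∂_{k+1}) we obtain:

  H_0: rank C_0 − rank ∂_1 = 10 − 9 = 1, and the invariant factors of ∂_1 are all 1, so H_0 ≅ Z.
  H_1: rank ker ∂_1 − rank ∂_2 = (30 − 9) − 20 = 1, and ∂_2 has invariant factor 2 > 1, so H_1 ≅ Z ⊕ Z/2.
  H_2: rank ker ∂_2 − rank ∂_3 = (20 − 20) − 0 = 0, and there is no ∂_3, so H_2 ≅ 0.

H_0 = Z,  H_1 = Z ⊕ Z/2,  H_2 = 0.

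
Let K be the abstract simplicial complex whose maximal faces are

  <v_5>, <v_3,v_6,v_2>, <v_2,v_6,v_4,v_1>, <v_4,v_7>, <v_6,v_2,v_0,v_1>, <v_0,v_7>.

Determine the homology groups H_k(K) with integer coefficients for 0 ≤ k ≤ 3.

H_0 ≅ Z^2,  H_1 ≅ Z,  H_2 = 0,  H_3 = 0.

K has 8 vertices, 13 edges, 8 triangles, 2 3-simplices.
rank ∂_0 = 0, rank ∂_1 = 6 ⇒ b_0 = 8 − 0 − 6 = 2; all invariant factors of ∂_1 are 1 so no torsion. So H_0 ≅ Z^2.
rank ∂_1 = 6, rank ∂_2 = 6 ⇒ b_1 = 13 − 6 − 6 = 1; all invariant factors of ∂_2 are 1 so no torsion. So H_1 ≅ Z.
rank ∂_2 = 6, rank ∂_3 = 2 ⇒ b_2 = 8 − 6 − 2 = 0; all invariant factors of ∂_3 are 1 so no torsion. So H_2 ≅ 0.
rank ∂_3 = 2, rank ∂_4 = 0 ⇒ b_3 = 2 − 2 − 0 = 0. So H_3 ≅ 0.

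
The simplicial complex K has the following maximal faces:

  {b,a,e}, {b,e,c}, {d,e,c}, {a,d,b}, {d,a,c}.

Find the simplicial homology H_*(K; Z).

H_0 = Z,  H_1 = Z,  H_2 = 0.

We work with the vertex ordering a < b < c < d < e. The simplices of K, each written with vertices in increasing order, are:

  0-simplices (5): a, b, c, d, e
  1-simplices (10): ab, ac, ad, ae, bc, bd, be, cd, ce, de
  2-simplices (5): abd, abe, acd, bce, cde

Hence C_0 ≅ Z^5, C_1 ≅ Z^10, C_2 ≅ Z^5.

Boundary ∂_1: C_1 → C_0 sends each edge [p,q] (with p < q) to q − p. For instance
  ∂de = e − d.
The resulting 5×10 matrix has rank 4, and its Smith normal form has invariant factors (1,1,1,1).

The boundary map ∂_2: C_2 → C_1 maps a triangle to the signed sum of its edges. For instance
  ∂cde = de − ce + cd,
  ∂abd = bd − ad + ab.
The resulting 10×5 matrix has rank 5, and its Smith normal form has invariant factors (1,1,1,1,1).

Now H_k = ker ∂_k / im ∂_{k+1}, so:

  H_0: rank C_0 − rank ∂_1 = 5 − 4 = 1, and the invariant factors of ∂_1 are all 1, so H_0 ≅ Z.
  H_1: rank ker ∂_1 − rank ∂_2 = (10 − 4) − 5 = 1, and the invariant factors of ∂_2 are all 1, so H_1 ≅ Z.
  H_2: rank ker ∂_2 − rank ∂_3 = (5 − 5) − 0 = 0, and there is no ∂_3, so H_2 ≅ 0.

As a check, the Euler characteristic is 5 − 10 + 5 = 0, which agrees with 1 − 1 + 0 = 0.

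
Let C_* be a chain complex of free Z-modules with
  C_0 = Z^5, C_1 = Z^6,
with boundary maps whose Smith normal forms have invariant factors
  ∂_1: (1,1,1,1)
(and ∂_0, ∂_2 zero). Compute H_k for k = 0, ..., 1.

H_0: b_0 = 5 − 0 − 4 = 1; torsion from ∂_1 factors > 1: none. So H_0 = Z.
H_1: b_1 = 6 − 4 − 0 = 2; torsion from ∂_2 factors > 1: none. So H_1 = Z^2.

H_0 = Z,  H_1 = Z^2.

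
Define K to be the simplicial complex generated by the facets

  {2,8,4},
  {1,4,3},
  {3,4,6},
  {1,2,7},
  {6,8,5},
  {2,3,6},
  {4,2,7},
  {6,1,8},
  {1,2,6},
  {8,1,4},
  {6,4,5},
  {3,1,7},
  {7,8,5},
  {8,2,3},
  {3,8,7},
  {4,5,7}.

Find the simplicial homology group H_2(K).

H_2 = Z.

Take the total order 1 < 2 < 3 < 4 < 5 < 6 < 7 < 8 on the vertex set. Then K (dimension 2) consists of the simplices:

  0-simplices (8): [1], [2], [3], [4], [5], [6], [7], [8]
  1-simplices (24): (24 of them)
  2-simplices (16): [1,2,6], [1,2,7], [1,3,4], [1,3,7], [1,4,8], [1,6,8], [2,3,6], [2,3,8], [2,4,7], [2,4,8], [3,4,6], [3,7,8], [4,5,6], [4,5,7], [5,6,8], [5,7,8]

so the chain groups are C_0 ≅ Z^8, C_1 ≅ Z^24, C_2 ≅ Z^16.

∂_1: C_1 → C_0 is given by ∂[p,q] = [q] − [p].
This gives a 8×24 integer matrix of rank 7; reducing to Smith normal form yields diagonal entries (1,1,1,1,1,1,1).

Boundary ∂_2: C_2 → C_1 maps a triangle to the signed sum of its edges. For instance
  ∂[1,4,8] = [4,8] − [1,8] + [1,4],
  ∂[2,3,8] = [3,8] − [2,8] + [2,3].
As a 24×16 matrix over Z this has rank 15, with invariant factors (1,1,1,1,1,1,1,1,1,1,1,1,1,1,1).

Reading off H_k = ker ∂_k / im ∂_{k+1}:

  H_2: rank ker ∂_2 − rank ∂_3 = (16 − 15) − 0 = 1, and there is no ∂_3, so H_2 ≅ Z.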